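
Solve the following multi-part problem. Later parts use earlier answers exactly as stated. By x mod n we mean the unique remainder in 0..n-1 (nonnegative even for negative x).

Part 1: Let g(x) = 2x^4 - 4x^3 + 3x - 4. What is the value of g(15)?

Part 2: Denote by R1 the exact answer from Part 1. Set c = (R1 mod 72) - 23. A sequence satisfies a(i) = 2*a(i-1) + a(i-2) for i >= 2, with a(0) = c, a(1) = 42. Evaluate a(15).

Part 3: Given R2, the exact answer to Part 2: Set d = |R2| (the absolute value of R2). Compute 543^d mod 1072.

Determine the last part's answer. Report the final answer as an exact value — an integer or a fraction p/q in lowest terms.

417

Part 1: 2*(15)^4 - 4*(15)^3 + 3*(15)^1 - 4 = (101250) + (-13500) + (45) + (-4) = 87791; answer 87791
Part 2: R1 = 87791; c = 0; a(2) = 2*(42) + 1*(0) = 84; iterating: a(2)=84, a(3)=210, a(4)=504, a(5)=1218, a(6)=2940, a(7)=7098, a(8)=17136, a(9)=41370, a(10)=99876, a(11)=241122, a(12)=582120, a(13)=1405362, a(14)=3392844, a(15)=8191050; answer 8191050
Part 3: R2 = 8191050; d = 8191050; squarings mod 1072: 543^1=543, 543^2=49, 543^4=257, 543^8=657, 543^16=705, 543^32=689, 543^64=897, 543^128=609, 543^256=1041, 543^512=961, 543^1024=529, 543^2048=49, 543^4096=257, 543^8192=657, 543^16384=705, 543^32768=689, 543^65536=897, 543^131072=609, 543^262144=1041, 543^524288=961, 543^1048576=529, 543^2097152=49, 543^4194304=257; 543^8191050 = 543^2 * 543^8 * 543^64 * 543^1024 * 543^2048 * 543^4096 * 543^8192 * 543^16384 * 543^32768 * 543^262144 * 543^524288 * 543^1048576 * 543^2097152 * 543^4194304 = 417 (mod 1072); answer 417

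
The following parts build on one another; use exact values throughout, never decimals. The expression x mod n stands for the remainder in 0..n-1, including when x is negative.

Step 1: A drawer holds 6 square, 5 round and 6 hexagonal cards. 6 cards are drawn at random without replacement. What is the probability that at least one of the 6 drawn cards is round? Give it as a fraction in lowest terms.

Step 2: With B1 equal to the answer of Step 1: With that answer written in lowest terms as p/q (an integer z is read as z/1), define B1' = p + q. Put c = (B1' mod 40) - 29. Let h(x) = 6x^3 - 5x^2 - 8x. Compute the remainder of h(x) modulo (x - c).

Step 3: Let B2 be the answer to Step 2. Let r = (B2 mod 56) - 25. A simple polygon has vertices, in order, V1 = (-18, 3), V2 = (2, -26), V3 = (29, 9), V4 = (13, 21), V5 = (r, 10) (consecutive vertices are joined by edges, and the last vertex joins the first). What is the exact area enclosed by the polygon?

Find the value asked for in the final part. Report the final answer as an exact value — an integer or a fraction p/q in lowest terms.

847

Step 1: total draws C(17,6) = 12376; complement C(12,6) = 924; favorable 12376 - 924 = 11452; P = 409/442; answer 409/442
Step 2: B1 = 409/442; threaded value p + q = 851; c = -18; remainder = value at the root: 6*(-18)^3 - 5*(-18)^2 - 8*(-18)^1 = (-34992) + (-1620) + (144) = -36468; answer -36468
Step 3: B2 = -36468; r = 19; cross terms: (-18*-26 - 2*3)=462, (2*9 - 29*-26)=772, (29*21 - 13*9)=492, (13*10 - 19*21)=-269, (19*3 - -18*10)=237; twice the area = |1694| = 1694; area = 847; answer 847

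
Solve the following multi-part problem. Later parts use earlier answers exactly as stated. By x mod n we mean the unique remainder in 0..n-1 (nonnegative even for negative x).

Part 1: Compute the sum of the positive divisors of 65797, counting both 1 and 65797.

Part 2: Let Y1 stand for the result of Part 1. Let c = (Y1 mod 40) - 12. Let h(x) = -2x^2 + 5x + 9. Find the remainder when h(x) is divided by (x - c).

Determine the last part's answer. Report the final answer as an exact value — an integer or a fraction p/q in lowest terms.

-339

Part 1: 65797 = 19 * 3463; sigma = (1 + 19) * (1 + 3463) = 20 * 3464 = 69280; answer 69280
Part 2: Y1 = 69280; c = -12; remainder = value at the root: -2*(-12)^2 + 5*(-12)^1 + 9 = (-288) + (-60) + (9) = -339; answer -339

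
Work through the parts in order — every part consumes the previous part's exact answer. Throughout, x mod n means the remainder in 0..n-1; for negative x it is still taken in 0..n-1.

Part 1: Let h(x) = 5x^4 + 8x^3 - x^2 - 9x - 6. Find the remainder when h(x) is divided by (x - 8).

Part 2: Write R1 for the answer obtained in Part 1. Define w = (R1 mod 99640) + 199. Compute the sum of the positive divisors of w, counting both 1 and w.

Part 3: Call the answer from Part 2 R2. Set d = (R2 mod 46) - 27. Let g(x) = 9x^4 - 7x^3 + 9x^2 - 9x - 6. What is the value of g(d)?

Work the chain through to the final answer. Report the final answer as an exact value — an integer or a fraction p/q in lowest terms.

4924

Part 1: remainder = value at the root: 5*(8)^4 + 8*(8)^3 - 1*(8)^2 - 9*(8)^1 - 6 = (20480) + (4096) + (-64) + (-72) + (-6) = 24434; answer 24434
Part 2: R1 = 24434; w = 24633; 24633 = 3^2 * 7 * 17 * 23; sigma = (1 + 3 + 9) * (1 + 7) * (1 + 17) * (1 + 23) = 13 * 8 * 18 * 24 = 44928; answer 44928
Part 3: R2 = 44928; d = 5; 9*(5)^4 - 7*(5)^3 + 9*(5)^2 - 9*(5)^1 - 6 = (5625) + (-875) + (225) + (-45) + (-6) = 4924; answer 4924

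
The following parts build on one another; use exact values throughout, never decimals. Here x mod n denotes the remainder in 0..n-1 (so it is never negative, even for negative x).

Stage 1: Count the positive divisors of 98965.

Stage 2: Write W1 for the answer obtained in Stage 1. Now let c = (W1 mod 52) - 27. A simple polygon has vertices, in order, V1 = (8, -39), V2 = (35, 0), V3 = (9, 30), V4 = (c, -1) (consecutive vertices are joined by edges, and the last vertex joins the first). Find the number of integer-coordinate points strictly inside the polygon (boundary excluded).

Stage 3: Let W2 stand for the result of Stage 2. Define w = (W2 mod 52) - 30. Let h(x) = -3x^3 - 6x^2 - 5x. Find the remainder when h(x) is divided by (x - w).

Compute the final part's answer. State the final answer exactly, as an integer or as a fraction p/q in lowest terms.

Stage 1: 98965 = 5 * 19793; number of divisors = (1+1) * (1+1) = 4; answer 4
Stage 2: W1 = 4; c = -23; cross terms: (8*0 - 35*-39)=1365, (35*30 - 9*0)=1050, (9*-1 - -23*30)=681, (-23*-39 - 8*-1)=905; twice the area = |4001| = 4001; area = 4001/2; boundary points = 3 + 2 + 1 + 1 = 7; strictly interior points = area - boundary/2 + 1 = 1998; answer 1998
Stage 3: W2 = 1998; w = -8; remainder = value at the root: -3*(-8)^3 - 6*(-8)^2 - 5*(-8)^1 = (1536) + (-384) + (40) = 1192; answer 1192

1192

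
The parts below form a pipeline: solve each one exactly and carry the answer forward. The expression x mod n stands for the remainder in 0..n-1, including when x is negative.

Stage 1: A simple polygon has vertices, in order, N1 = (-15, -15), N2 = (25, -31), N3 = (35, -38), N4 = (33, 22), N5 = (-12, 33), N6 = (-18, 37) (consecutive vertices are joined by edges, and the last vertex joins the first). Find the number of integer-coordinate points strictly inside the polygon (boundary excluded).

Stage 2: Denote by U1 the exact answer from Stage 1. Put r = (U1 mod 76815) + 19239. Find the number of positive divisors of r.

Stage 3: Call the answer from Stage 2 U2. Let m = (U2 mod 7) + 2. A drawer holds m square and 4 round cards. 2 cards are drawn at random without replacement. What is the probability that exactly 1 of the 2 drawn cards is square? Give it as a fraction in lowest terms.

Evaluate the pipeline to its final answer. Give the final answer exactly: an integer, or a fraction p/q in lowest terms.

8/15

Stage 1: cross terms: (-15*-31 - 25*-15)=840, (25*-38 - 35*-31)=135, (35*22 - 33*-38)=2024, (33*33 - -12*22)=1353, (-12*37 - -18*33)=150, (-18*-15 - -15*37)=825; twice the area = |5327| = 5327; area = 5327/2; boundary points = 8 + 1 + 2 + 1 + 2 + 1 = 15; strictly interior points = area - boundary/2 + 1 = 2657; answer 2657
Stage 2: U1 = 2657; r = 21896; 21896 = 2^3 * 7 * 17 * 23; number of divisors = (3+1) * (1+1) * (1+1) * (1+1) = 32; answer 32
Stage 3: U2 = 32; m = 6; total draws C(10,2) = 45; favorable C(6,1)*C(4,1) = 24; P = 8/15; answer 8/15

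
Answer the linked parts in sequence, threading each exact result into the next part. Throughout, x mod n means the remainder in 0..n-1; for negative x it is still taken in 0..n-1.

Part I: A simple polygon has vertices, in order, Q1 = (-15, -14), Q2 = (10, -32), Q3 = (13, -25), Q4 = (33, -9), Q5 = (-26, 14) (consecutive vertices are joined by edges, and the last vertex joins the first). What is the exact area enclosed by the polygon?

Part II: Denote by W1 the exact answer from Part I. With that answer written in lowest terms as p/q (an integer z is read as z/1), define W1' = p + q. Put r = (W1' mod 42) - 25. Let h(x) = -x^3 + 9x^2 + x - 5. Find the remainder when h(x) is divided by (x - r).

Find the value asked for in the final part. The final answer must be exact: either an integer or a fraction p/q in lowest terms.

1885

Part I: cross terms: (-15*-32 - 10*-14)=620, (10*-25 - 13*-32)=166, (13*-9 - 33*-25)=708, (33*14 - -26*-9)=228, (-26*-14 - -15*14)=574; twice the area = |2296| = 2296; area = 1148; answer 1148
Part II: W1 = 1148; threaded value p + q = 1149; r = -10; remainder = value at the root: -1*(-10)^3 + 9*(-10)^2 + 1*(-10)^1 - 5 = (1000) + (900) + (-10) + (-5) = 1885; answer 1885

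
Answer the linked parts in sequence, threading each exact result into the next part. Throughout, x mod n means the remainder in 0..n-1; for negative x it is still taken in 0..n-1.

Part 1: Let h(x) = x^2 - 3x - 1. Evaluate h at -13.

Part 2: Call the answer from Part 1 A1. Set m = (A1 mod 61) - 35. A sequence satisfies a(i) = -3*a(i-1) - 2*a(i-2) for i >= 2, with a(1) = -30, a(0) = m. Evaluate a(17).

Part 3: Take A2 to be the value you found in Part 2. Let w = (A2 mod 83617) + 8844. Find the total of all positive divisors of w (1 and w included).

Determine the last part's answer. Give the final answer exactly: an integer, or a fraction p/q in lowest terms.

Part 1: 1*(-13)^2 - 3*(-13)^1 - 1 = (169) + (39) + (-1) = 207; answer 207
Part 2: A1 = 207; m = -11; a(2) = -3*(-30) - 2*(-11) = 112; iterating: a(2)=112, a(3)=-276, a(4)=604, a(5)=-1260, a(6)=2572, a(7)=-5196, a(8)=10444, a(9)=-20940, a(10)=41932, a(11)=-83916, a(12)=167884, a(13)=-335820, a(14)=671692, a(15)=-1343436, a(16)=2686924, a(17)=-5373900; answer -5373900
Part 3: A2 = -5373900; w = 70049; 70049 = 7 * 10007; sigma = (1 + 7) * (1 + 10007) = 8 * 10008 = 80064; answer 80064

80064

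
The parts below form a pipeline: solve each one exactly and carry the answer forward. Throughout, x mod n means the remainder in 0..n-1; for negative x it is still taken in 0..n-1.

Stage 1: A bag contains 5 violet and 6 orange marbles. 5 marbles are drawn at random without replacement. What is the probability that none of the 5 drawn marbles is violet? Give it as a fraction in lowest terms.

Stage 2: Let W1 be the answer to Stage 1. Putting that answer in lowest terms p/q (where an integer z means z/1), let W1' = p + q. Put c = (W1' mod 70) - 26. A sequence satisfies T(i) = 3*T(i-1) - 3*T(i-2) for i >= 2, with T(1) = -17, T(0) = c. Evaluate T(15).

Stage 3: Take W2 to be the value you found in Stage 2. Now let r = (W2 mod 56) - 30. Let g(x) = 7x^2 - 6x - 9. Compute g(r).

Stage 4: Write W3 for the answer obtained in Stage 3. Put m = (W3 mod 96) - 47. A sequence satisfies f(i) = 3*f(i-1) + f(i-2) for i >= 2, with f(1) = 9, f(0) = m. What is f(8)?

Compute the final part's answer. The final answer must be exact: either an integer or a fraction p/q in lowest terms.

73391

Stage 1: total draws C(11,5) = 462; favorable C(6,5) = 6; P = 1/77; answer 1/77
Stage 2: W1 = 1/77; threaded value p + q = 78; c = -18; T(2) = 3*(-17) - 3*(-18) = 3; iterating: T(2)=3, T(3)=60, T(4)=171, T(5)=333, T(6)=486, T(7)=459, T(8)=-81, T(9)=-1620, T(10)=-4617, T(11)=-8991, T(12)=-13122, T(13)=-12393, T(14)=2187, T(15)=43740; answer 43740
Stage 3: W2 = 43740; r = -26; 7*(-26)^2 - 6*(-26)^1 - 9 = (4732) + (156) + (-9) = 4879; answer 4879
Stage 4: W3 = 4879; m = 32; f(2) = 3*(9) + 1*(32) = 59; iterating: f(2)=59, f(3)=186, f(4)=617, f(5)=2037, f(6)=6728, f(7)=22221, f(8)=73391; answer 73391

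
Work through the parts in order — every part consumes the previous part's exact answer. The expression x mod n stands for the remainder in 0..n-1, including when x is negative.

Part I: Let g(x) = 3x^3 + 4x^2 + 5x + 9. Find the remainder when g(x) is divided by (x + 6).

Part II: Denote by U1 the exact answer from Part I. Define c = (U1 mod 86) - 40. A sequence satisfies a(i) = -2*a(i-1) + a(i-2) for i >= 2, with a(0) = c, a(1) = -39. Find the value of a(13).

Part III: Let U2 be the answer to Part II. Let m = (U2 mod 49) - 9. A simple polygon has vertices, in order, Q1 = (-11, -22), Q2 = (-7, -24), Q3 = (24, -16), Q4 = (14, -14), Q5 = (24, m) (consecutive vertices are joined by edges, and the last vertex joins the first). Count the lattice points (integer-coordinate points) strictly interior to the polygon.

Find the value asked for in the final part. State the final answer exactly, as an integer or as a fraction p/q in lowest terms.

Part I: remainder = value at the root: 3*(-6)^3 + 4*(-6)^2 + 5*(-6)^1 + 9 = (-648) + (144) + (-30) + (9) = -525; answer -525
Part II: U1 = -525; c = 37; a(2) = -2*(-39) + 1*(37) = 115; iterating: a(2)=115, a(3)=-269, a(4)=653, a(5)=-1575, a(6)=3803, a(7)=-9181, a(8)=22165, a(9)=-53511, a(10)=129187, a(11)=-311885, a(12)=752957, a(13)=-1817799; answer -1817799
Part III: U2 = -1817799; m = -6; cross terms: (-11*-24 - -7*-22)=110, (-7*-16 - 24*-24)=688, (24*-14 - 14*-16)=-112, (14*-6 - 24*-14)=252, (24*-22 - -11*-6)=-594; twice the area = |344| = 344; area = 172; boundary points = 2 + 1 + 2 + 2 + 1 = 8; strictly interior points = area - boundary/2 + 1 = 169; answer 169

169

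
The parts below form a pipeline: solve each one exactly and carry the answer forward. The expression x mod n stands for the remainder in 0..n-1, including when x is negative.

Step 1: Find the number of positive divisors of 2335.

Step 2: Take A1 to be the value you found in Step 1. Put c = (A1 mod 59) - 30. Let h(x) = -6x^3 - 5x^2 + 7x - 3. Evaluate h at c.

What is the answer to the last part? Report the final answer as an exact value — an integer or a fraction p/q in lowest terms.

Step 1: 2335 = 5 * 467; number of divisors = (1+1) * (1+1) = 4; answer 4
Step 2: A1 = 4; c = -26; -6*(-26)^3 - 5*(-26)^2 + 7*(-26)^1 - 3 = (105456) + (-3380) + (-182) + (-3) = 101891; answer 101891

101891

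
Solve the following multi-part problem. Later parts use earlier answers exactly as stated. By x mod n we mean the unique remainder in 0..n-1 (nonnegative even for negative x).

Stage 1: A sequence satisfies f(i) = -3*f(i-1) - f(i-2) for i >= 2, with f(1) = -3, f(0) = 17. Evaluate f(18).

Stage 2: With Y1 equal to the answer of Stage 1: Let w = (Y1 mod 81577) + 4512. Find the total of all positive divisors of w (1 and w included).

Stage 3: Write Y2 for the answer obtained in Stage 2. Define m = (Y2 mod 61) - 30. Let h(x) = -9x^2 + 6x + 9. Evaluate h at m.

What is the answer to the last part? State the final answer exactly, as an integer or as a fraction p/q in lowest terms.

Stage 1: f(2) = -3*(-3) - 1*(17) = -8; iterating: f(2)=-8, f(3)=27, f(4)=-73, f(5)=192, f(6)=-503, f(7)=1317, f(8)=-3448, f(9)=9027, f(10)=-23633, f(11)=61872, f(12)=-161983, f(13)=424077, f(14)=-1110248, f(15)=2906667, f(16)=-7609753, f(17)=19922592, f(18)=-52158023; answer -52158023
Stage 2: Y1 = -52158023; w = 55769; 55769 = 7 * 31 * 257; sigma = (1 + 7) * (1 + 31) * (1 + 257) = 8 * 32 * 258 = 66048; answer 66048
Stage 3: Y2 = 66048; m = 16; -9*(16)^2 + 6*(16)^1 + 9 = (-2304) + (96) + (9) = -2199; answer -2199

-2199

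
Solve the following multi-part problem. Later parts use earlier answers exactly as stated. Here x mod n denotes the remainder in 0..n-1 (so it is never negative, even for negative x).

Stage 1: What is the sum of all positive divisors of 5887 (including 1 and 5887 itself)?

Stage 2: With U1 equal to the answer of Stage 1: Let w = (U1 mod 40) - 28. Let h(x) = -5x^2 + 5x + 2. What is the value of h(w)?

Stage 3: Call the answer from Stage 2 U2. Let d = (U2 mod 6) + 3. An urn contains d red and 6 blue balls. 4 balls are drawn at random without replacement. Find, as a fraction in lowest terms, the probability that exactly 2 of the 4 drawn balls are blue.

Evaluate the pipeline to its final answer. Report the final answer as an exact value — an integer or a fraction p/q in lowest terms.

Stage 1: 5887 = 7 * 29^2; sigma = (1 + 7) * (1 + 29 + 841) = 8 * 871 = 6968; answer 6968
Stage 2: U1 = 6968; w = -20; -5*(-20)^2 + 5*(-20)^1 + 2 = (-2000) + (-100) + (2) = -2098; answer -2098
Stage 3: U2 = -2098; d = 5; total draws C(11,4) = 330; favorable C(6,2)*C(5,2) = 150; P = 5/11; answer 5/11

5/11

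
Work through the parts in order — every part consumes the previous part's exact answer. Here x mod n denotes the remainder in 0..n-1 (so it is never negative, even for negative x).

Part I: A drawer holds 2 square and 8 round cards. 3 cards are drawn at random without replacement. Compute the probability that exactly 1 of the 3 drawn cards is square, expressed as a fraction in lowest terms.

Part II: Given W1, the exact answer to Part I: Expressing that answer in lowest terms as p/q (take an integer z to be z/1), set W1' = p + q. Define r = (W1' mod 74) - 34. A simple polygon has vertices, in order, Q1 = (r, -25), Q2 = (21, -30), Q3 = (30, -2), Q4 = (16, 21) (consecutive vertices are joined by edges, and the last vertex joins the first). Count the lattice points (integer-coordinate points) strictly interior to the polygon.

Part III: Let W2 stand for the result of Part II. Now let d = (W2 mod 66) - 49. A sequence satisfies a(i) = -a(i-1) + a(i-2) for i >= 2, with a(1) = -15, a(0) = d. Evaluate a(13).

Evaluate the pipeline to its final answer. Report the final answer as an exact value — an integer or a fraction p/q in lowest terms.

Part I: total draws C(10,3) = 120; favorable C(2,1)*C(8,2) = 56; P = 7/15; answer 7/15
Part II: W1 = 7/15; threaded value p + q = 22; r = -12; cross terms: (-12*-30 - 21*-25)=885, (21*-2 - 30*-30)=858, (30*21 - 16*-2)=662, (16*-25 - -12*21)=-148; twice the area = |2257| = 2257; area = 2257/2; boundary points = 1 + 1 + 1 + 2 = 5; strictly interior points = area - boundary/2 + 1 = 1127; answer 1127
Part III: W2 = 1127; d = -44; a(2) = -1*(-15) + 1*(-44) = -29; iterating: a(2)=-29, a(3)=14, a(4)=-43, a(5)=57, a(6)=-100, a(7)=157, a(8)=-257, a(9)=414, a(10)=-671, a(11)=1085, a(12)=-1756, a(13)=2841; answer 2841

2841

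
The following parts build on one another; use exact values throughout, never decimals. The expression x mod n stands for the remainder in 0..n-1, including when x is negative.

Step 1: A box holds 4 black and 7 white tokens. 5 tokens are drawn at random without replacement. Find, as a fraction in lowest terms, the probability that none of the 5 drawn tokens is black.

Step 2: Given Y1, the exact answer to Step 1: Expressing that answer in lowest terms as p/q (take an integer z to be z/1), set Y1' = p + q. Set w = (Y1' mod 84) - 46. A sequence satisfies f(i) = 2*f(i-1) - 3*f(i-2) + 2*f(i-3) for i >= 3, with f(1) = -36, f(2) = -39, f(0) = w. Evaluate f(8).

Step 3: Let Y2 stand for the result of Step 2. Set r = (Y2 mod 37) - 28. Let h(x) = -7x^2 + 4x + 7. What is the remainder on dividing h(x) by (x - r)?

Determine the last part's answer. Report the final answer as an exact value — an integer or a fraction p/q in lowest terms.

-29

Step 1: total draws C(11,5) = 462; favorable C(7,5) = 21; P = 1/22; answer 1/22
Step 2: Y1 = 1/22; threaded value p + q = 23; w = -23; f(3) = 2*(-39) - 3*(-36) + 2*(-23) = -16; iterating: f(3)=-16, f(4)=13, f(5)=-4, f(6)=-79, f(7)=-120, f(8)=-11; answer -11
Step 3: Y2 = -11; r = -2; remainder = value at the root: -7*(-2)^2 + 4*(-2)^1 + 7 = (-28) + (-8) + (7) = -29; answer -29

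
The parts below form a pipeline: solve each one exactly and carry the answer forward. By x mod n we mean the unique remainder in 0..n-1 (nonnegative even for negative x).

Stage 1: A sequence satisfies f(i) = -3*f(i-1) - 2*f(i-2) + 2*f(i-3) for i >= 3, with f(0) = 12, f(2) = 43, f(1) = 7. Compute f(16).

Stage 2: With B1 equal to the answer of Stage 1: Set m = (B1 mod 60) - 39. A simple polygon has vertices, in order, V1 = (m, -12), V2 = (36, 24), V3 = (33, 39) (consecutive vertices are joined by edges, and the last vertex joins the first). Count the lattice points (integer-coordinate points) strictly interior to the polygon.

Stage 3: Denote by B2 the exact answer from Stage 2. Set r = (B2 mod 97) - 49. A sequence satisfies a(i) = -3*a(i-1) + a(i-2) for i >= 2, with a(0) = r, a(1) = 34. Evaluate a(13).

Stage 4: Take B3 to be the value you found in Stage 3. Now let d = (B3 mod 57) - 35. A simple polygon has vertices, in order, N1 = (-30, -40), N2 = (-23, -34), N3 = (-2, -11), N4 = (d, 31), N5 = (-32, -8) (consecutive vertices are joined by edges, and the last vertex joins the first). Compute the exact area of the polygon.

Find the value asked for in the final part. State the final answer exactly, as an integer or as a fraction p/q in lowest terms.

1117

Stage 1: f(3) = -3*(43) - 2*(7) + 2*(12) = -119; iterating: f(3)=-119, f(4)=285, f(5)=-531, f(6)=785, f(7)=-723, f(8)=-463, f(9)=4405, f(10)=-13735, f(11)=31469, f(12)=-58127, f(13)=83973, f(14)=-72727, f(15)=-66019, f(16)=511457; answer 511457
Stage 2: B1 = 511457; m = -22; cross terms: (-22*24 - 36*-12)=-96, (36*39 - 33*24)=612, (33*-12 - -22*39)=462; twice the area = |978| = 978; area = 489; boundary points = 2 + 3 + 1 = 6; strictly interior points = area - boundary/2 + 1 = 487; answer 487
Stage 3: B2 = 487; r = -47; a(2) = -3*(34) + 1*(-47) = -149; iterating: a(2)=-149, a(3)=481, a(4)=-1592, a(5)=5257, a(6)=-17363, a(7)=57346, a(8)=-189401, a(9)=625549, a(10)=-2066048, a(11)=6823693, a(12)=-22537127, a(13)=74435074; answer 74435074
Stage 4: B3 = 74435074; d = -7; cross terms: (-30*-34 - -23*-40)=100, (-23*-11 - -2*-34)=185, (-2*31 - -7*-11)=-139, (-7*-8 - -32*31)=1048, (-32*-40 - -30*-8)=1040; twice the area = |2234| = 2234; area = 1117; answer 1117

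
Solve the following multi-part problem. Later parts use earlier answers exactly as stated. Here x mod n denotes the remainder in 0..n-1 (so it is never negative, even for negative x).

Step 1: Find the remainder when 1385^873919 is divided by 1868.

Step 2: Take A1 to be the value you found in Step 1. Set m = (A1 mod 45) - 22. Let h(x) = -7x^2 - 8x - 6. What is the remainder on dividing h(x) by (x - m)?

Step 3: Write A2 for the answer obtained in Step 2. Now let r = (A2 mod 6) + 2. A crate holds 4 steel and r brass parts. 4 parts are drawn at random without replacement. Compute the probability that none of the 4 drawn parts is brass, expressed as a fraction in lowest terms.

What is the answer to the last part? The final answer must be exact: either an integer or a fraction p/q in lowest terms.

Step 1: squarings mod 1868: 1385^1=1385, 1385^2=1657, 1385^4=1557, 1385^8=1453, 1385^16=369, 1385^32=1665, 1385^64=113, 1385^128=1561, 1385^256=849, 1385^512=1621, 1385^1024=1233, 1385^2048=1605, 1385^4096=53, 1385^8192=941, 1385^16384=49, 1385^32768=533, 1385^65536=153, 1385^131072=993, 1385^262144=1613, 1385^524288=1513; 1385^873919 = 1385^1 * 1385^2 * 1385^4 * 1385^8 * 1385^16 * 1385^32 * 1385^128 * 1385^256 * 1385^1024 * 1385^4096 * 1385^16384 * 1385^65536 * 1385^262144 * 1385^524288 = 405 (mod 1868); answer 405
Step 2: A1 = 405; m = -22; remainder = value at the root: -7*(-22)^2 - 8*(-22)^1 - 6 = (-3388) + (176) + (-6) = -3218; answer -3218
Step 3: A2 = -3218; r = 6; total draws C(10,4) = 210; favorable C(4,4) = 1; P = 1/210; answer 1/210

1/210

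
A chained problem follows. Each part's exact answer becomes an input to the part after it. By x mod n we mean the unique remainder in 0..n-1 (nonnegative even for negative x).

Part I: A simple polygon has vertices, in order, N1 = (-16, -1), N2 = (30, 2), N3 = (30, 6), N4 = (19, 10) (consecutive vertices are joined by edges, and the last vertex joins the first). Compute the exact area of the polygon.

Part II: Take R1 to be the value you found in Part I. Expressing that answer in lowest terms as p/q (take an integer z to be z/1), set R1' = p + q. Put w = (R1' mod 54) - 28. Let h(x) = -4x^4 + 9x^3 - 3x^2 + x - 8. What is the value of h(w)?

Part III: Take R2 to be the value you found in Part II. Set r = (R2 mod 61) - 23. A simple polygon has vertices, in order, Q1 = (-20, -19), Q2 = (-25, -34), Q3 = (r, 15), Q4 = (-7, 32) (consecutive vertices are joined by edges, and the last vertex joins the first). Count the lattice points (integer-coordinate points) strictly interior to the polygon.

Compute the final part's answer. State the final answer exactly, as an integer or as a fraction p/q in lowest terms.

Part I: cross terms: (-16*2 - 30*-1)=-2, (30*6 - 30*2)=120, (30*10 - 19*6)=186, (19*-1 - -16*10)=141; twice the area = |445| = 445; area = 445/2; answer 445/2
Part II: R1 = 445/2; threaded value p + q = 447; w = -13; -4*(-13)^4 + 9*(-13)^3 - 3*(-13)^2 + 1*(-13)^1 - 8 = (-114244) + (-19773) + (-507) + (-13) + (-8) = -134545; answer -134545
Part III: R2 = -134545; r = -2; cross terms: (-20*-34 - -25*-19)=205, (-25*15 - -2*-34)=-443, (-2*32 - -7*15)=41, (-7*-19 - -20*32)=773; twice the area = |576| = 576; area = 288; boundary points = 5 + 1 + 1 + 1 = 8; strictly interior points = area - boundary/2 + 1 = 285; answer 285

285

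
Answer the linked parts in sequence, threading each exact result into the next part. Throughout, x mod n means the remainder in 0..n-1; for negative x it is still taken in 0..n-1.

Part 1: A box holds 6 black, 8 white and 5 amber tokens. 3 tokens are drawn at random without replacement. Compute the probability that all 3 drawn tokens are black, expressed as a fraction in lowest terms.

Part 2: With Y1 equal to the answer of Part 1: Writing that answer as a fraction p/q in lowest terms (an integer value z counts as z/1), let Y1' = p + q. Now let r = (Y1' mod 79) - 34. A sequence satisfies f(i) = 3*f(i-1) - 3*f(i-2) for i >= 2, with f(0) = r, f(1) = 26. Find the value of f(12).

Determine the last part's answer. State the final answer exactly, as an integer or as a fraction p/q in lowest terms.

Part 1: total draws C(19,3) = 969; favorable C(6,3) = 20; P = 20/969; answer 20/969
Part 2: Y1 = 20/969; threaded value p + q = 989; r = 7; f(2) = 3*(26) - 3*(7) = 57; iterating: f(2)=57, f(3)=93, f(4)=108, f(5)=45, f(6)=-189, f(7)=-702, f(8)=-1539, f(9)=-2511, f(10)=-2916, f(11)=-1215, f(12)=5103; answer 5103

5103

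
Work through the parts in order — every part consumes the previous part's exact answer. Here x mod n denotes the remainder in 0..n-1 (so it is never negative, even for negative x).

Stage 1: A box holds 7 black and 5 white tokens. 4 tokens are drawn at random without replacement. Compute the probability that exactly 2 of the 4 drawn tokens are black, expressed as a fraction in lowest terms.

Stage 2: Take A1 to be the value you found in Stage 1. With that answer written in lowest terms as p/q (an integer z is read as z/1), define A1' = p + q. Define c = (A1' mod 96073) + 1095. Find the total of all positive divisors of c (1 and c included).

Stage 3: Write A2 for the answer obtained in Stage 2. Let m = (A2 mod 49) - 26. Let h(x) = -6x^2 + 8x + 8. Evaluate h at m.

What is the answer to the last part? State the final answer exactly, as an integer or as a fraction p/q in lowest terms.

Stage 1: total draws C(12,4) = 495; favorable C(7,2)*C(5,2) = 210; P = 14/33; answer 14/33
Stage 2: A1 = 14/33; threaded value p + q = 47; c = 1142; 1142 = 2 * 571; sigma = (1 + 2) * (1 + 571) = 3 * 572 = 1716; answer 1716
Stage 3: A2 = 1716; m = -25; -6*(-25)^2 + 8*(-25)^1 + 8 = (-3750) + (-200) + (8) = -3942; answer -3942

-3942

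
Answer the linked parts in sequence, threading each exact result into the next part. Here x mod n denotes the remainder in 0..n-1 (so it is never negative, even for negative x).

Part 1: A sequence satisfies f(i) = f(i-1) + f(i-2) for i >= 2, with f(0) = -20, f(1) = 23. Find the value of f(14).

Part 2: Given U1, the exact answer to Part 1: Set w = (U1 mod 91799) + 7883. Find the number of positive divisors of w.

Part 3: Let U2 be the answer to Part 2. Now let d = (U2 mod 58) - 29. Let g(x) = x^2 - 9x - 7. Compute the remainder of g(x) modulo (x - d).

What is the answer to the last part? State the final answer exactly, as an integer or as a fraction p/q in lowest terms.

623

Part 1: f(2) = 1*(23) + 1*(-20) = 3; iterating: f(2)=3, f(3)=26, f(4)=29, f(5)=55, f(6)=84, f(7)=139, f(8)=223, f(9)=362, f(10)=585, f(11)=947, f(12)=1532, f(13)=2479, f(14)=4011; answer 4011
Part 2: U1 = 4011; w = 11894; 11894 = 2 * 19 * 313; number of divisors = (1+1) * (1+1) * (1+1) = 8; answer 8
Part 3: U2 = 8; d = -21; remainder = value at the root: 1*(-21)^2 - 9*(-21)^1 - 7 = (441) + (189) + (-7) = 623; answer 623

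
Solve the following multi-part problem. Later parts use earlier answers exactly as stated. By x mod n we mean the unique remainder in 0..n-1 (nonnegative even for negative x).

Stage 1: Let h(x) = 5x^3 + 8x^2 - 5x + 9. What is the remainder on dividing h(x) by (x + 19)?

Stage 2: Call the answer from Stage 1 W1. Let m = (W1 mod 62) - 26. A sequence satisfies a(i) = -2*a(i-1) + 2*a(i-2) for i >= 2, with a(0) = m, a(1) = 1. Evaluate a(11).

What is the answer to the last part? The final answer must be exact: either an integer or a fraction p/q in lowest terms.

Stage 1: remainder = value at the root: 5*(-19)^3 + 8*(-19)^2 - 5*(-19)^1 + 9 = (-34295) + (2888) + (95) + (9) = -31303; answer -31303
Stage 2: W1 = -31303; m = -19; a(2) = -2*(1) + 2*(-19) = -40; iterating: a(2)=-40, a(3)=82, a(4)=-244, a(5)=652, a(6)=-1792, a(7)=4888, a(8)=-13360, a(9)=36496, a(10)=-99712, a(11)=272416; answer 272416

272416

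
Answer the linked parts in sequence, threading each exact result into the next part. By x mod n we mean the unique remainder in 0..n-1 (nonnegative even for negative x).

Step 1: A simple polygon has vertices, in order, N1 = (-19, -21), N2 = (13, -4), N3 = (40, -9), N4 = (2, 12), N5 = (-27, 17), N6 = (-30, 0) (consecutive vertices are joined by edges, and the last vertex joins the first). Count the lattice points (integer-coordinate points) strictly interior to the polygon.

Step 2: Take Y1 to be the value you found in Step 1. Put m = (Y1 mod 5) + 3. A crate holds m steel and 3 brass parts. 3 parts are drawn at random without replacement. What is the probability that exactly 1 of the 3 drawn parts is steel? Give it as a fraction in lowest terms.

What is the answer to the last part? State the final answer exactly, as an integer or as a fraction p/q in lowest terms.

Step 1: cross terms: (-19*-4 - 13*-21)=349, (13*-9 - 40*-4)=43, (40*12 - 2*-9)=498, (2*17 - -27*12)=358, (-27*0 - -30*17)=510, (-30*-21 - -19*0)=630; twice the area = |2388| = 2388; area = 1194; boundary points = 1 + 1 + 1 + 1 + 1 + 1 = 6; strictly interior points = area - boundary/2 + 1 = 1192; answer 1192
Step 2: Y1 = 1192; m = 5; total draws C(8,3) = 56; favorable C(5,1)*C(3,2) = 15; P = 15/56; answer 15/56

15/56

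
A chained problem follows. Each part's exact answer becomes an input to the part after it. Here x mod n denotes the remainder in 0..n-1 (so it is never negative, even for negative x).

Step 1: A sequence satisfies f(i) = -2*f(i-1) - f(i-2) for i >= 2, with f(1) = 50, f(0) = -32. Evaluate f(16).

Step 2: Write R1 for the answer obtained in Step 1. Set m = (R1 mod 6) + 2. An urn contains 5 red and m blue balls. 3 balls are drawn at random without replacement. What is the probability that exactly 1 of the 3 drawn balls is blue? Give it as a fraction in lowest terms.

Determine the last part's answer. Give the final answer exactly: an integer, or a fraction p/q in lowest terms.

4/11

Step 1: f(2) = -2*(50) - 1*(-32) = -68; iterating: f(2)=-68, f(3)=86, f(4)=-104, f(5)=122, f(6)=-140, f(7)=158, f(8)=-176, f(9)=194, f(10)=-212, f(11)=230, f(12)=-248, f(13)=266, f(14)=-284, f(15)=302, f(16)=-320; answer -320
Step 2: R1 = -320; m = 6; total draws C(11,3) = 165; favorable C(6,1)*C(5,2) = 60; P = 4/11; answer 4/11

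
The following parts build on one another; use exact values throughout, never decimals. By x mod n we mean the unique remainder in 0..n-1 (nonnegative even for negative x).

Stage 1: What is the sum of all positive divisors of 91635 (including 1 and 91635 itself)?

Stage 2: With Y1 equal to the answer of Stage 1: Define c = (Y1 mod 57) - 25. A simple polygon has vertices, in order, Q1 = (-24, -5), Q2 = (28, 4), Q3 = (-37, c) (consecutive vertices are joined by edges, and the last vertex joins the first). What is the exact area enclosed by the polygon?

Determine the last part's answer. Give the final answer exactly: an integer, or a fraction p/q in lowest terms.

Stage 1: 91635 = 3 * 5 * 41 * 149; sigma = (1 + 3) * (1 + 5) * (1 + 41) * (1 + 149) = 4 * 6 * 42 * 150 = 151200; answer 151200
Stage 2: Y1 = 151200; c = 11; cross terms: (-24*4 - 28*-5)=44, (28*11 - -37*4)=456, (-37*-5 - -24*11)=449; twice the area = |949| = 949; area = 949/2; answer 949/2

949/2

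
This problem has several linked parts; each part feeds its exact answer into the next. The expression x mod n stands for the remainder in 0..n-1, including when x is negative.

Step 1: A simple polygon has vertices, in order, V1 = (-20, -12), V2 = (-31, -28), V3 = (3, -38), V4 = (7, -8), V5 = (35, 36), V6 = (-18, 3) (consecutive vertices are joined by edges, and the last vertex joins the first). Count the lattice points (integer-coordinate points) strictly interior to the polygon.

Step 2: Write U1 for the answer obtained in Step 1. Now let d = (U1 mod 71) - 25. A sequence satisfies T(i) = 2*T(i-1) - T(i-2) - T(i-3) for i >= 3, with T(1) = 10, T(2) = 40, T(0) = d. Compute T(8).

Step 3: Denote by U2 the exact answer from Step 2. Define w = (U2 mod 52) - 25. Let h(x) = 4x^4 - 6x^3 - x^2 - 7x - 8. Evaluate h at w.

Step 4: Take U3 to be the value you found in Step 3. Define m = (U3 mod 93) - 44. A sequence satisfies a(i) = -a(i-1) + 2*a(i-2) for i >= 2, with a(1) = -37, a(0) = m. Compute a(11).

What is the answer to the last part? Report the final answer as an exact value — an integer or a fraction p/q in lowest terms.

-1401

Step 1: cross terms: (-20*-28 - -31*-12)=188, (-31*-38 - 3*-28)=1262, (3*-8 - 7*-38)=242, (7*36 - 35*-8)=532, (35*3 - -18*36)=753, (-18*-12 - -20*3)=276; twice the area = |3253| = 3253; area = 3253/2; boundary points = 1 + 2 + 2 + 4 + 1 + 1 = 11; strictly interior points = area - boundary/2 + 1 = 1622; answer 1622
Step 2: U1 = 1622; d = 35; T(3) = 2*(40) - 1*(10) - 1*(35) = 35; iterating: T(3)=35, T(4)=20, T(5)=-35, T(6)=-125, T(7)=-235, T(8)=-310; answer -310
Step 3: U2 = -310; w = -23; 4*(-23)^4 - 6*(-23)^3 - 1*(-23)^2 - 7*(-23)^1 - 8 = (1119364) + (73002) + (-529) + (161) + (-8) = 1191990; answer 1191990
Step 4: U3 = 1191990; m = -35; a(2) = -1*(-37) + 2*(-35) = -33; iterating: a(2)=-33, a(3)=-41, a(4)=-25, a(5)=-57, a(6)=7, a(7)=-121, a(8)=135, a(9)=-377, a(10)=647, a(11)=-1401; answer -1401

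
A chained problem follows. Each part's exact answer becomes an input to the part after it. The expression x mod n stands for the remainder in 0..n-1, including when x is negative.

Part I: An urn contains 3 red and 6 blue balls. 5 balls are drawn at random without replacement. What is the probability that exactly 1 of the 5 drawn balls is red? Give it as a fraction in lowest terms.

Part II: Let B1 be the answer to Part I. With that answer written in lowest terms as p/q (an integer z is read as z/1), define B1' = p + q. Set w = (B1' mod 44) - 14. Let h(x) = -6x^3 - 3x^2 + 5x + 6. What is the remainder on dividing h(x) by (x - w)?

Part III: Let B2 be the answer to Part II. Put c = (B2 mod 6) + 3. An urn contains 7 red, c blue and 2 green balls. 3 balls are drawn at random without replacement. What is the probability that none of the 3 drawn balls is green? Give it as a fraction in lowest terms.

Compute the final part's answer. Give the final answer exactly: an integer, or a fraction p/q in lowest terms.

Part I: total draws C(9,5) = 126; favorable C(3,1)*C(6,4) = 45; P = 5/14; answer 5/14
Part II: B1 = 5/14; threaded value p + q = 19; w = 5; remainder = value at the root: -6*(5)^3 - 3*(5)^2 + 5*(5)^1 + 6 = (-750) + (-75) + (25) + (6) = -794; answer -794
Part III: B2 = -794; c = 7; total draws C(16,3) = 560; favorable C(14,3) = 364; P = 13/20; answer 13/20

13/20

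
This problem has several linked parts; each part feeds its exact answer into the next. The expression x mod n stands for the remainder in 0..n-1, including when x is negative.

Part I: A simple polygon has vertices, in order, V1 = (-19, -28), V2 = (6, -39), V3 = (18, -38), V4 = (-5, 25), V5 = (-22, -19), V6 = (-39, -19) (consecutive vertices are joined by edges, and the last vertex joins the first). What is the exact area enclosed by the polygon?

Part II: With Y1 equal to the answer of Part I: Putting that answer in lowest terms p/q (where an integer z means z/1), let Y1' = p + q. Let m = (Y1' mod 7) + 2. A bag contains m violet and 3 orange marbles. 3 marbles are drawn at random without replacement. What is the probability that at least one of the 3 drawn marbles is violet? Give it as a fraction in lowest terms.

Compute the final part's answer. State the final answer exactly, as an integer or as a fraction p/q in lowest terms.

119/120

Part I: cross terms: (-19*-39 - 6*-28)=909, (6*-38 - 18*-39)=474, (18*25 - -5*-38)=260, (-5*-19 - -22*25)=645, (-22*-19 - -39*-19)=-323, (-39*-28 - -19*-19)=731; twice the area = |2696| = 2696; area = 1348; answer 1348
Part II: Y1 = 1348; threaded value p + q = 1349; m = 7; total draws C(10,3) = 120; complement C(3,3) = 1; favorable 120 - 1 = 119; P = 119/120; answer 119/120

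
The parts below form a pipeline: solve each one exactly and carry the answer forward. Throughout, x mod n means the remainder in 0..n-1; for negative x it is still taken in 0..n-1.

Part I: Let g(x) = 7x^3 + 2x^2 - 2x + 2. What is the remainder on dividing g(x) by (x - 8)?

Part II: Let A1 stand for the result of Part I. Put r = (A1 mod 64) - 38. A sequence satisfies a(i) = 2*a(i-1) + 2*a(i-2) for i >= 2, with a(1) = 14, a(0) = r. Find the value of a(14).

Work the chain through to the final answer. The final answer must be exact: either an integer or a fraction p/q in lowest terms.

8489728

Part I: remainder = value at the root: 7*(8)^3 + 2*(8)^2 - 2*(8)^1 + 2 = (3584) + (128) + (-16) + (2) = 3698; answer 3698
Part II: A1 = 3698; r = 12; a(2) = 2*(14) + 2*(12) = 52; iterating: a(2)=52, a(3)=132, a(4)=368, a(5)=1000, a(6)=2736, a(7)=7472, a(8)=20416, a(9)=55776, a(10)=152384, a(11)=416320, a(12)=1137408, a(13)=3107456, a(14)=8489728; answer 8489728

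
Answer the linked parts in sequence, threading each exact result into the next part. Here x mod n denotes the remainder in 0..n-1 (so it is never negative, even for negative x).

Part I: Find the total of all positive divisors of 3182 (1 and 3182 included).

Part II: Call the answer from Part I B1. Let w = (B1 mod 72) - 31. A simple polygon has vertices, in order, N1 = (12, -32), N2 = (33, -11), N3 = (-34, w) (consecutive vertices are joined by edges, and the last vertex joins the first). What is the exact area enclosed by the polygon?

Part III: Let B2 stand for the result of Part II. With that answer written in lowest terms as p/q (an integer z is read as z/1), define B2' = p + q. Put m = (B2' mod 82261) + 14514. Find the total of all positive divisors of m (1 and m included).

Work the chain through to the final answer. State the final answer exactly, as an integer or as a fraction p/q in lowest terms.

19200

Part I: 3182 = 2 * 37 * 43; sigma = (1 + 2) * (1 + 37) * (1 + 43) = 3 * 38 * 44 = 5016; answer 5016
Part II: B1 = 5016; w = 17; cross terms: (12*-11 - 33*-32)=924, (33*17 - -34*-11)=187, (-34*-32 - 12*17)=884; twice the area = |1995| = 1995; area = 1995/2; answer 1995/2
Part III: B2 = 1995/2; threaded value p + q = 1997; m = 16511; 16511 = 11 * 19 * 79; sigma = (1 + 11) * (1 + 19) * (1 + 79) = 12 * 20 * 80 = 19200; answer 19200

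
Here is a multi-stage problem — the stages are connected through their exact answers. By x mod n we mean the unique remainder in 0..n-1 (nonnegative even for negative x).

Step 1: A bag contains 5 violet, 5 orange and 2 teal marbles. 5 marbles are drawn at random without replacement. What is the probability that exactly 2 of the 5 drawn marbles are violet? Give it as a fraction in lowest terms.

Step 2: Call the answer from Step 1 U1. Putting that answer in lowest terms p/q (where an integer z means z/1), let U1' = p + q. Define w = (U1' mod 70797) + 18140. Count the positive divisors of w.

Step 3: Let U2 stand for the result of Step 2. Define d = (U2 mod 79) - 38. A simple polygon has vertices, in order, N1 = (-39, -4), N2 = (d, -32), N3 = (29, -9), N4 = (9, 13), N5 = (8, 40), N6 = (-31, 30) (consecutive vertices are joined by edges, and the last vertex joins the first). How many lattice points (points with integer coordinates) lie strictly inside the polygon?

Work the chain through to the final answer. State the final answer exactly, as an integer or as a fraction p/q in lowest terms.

2864

Step 1: total draws C(12,5) = 792; favorable C(5,2)*C(7,3) = 350; P = 175/396; answer 175/396
Step 2: U1 = 175/396; threaded value p + q = 571; w = 18711; 18711 = 3^5 * 7 * 11; number of divisors = (5+1) * (1+1) * (1+1) = 24; answer 24
Step 3: U2 = 24; d = -14; cross terms: (-39*-32 - -14*-4)=1192, (-14*-9 - 29*-32)=1054, (29*13 - 9*-9)=458, (9*40 - 8*13)=256, (8*30 - -31*40)=1480, (-31*-4 - -39*30)=1294; twice the area = |5734| = 5734; area = 2867; boundary points = 1 + 1 + 2 + 1 + 1 + 2 = 8; strictly interior points = area - boundary/2 + 1 = 2864; answer 2864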